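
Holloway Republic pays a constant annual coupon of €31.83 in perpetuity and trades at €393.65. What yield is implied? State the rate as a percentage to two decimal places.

P = C/r ⇒ r = C/P = €31.83/€393.65 = 0.080859

8.09%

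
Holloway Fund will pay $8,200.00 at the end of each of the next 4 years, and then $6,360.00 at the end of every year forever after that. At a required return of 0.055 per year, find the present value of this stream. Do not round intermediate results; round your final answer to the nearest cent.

$122085.84

PV of 4-year annuity: $8,200.00 × [1 − (1+0.055)^−4] / 0.055 = 28742.23100
Perpetuity value at year 4: $6,360.00 / 0.055 = 115636.36364
PV of perpetuity: 115636.36364 / (1+0.055)^4 = 93343.60886
Total PV = 28742.23100 + 93343.60886 = 122085.83986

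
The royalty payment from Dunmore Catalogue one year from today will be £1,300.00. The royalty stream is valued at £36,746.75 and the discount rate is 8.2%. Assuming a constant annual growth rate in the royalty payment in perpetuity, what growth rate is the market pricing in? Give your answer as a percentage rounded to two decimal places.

P = D₁/(r−g) ⇒ g = r − D₁/P = 0.082 − £1,300.00/£36,746.75 = 0.046623

4.66%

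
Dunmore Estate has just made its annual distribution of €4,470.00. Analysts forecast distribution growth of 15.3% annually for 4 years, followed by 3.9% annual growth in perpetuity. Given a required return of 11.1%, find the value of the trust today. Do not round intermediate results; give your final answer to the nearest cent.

D_1 = 5153.91000
D_2 = 5942.45823
D_3 = 6851.65434
D_4 = 7899.95745
Terminal value at year 4: TV = D_4×(1+g_2)/(r−g_2) = 8208.05579/0.072 = 114000.77491
P_0 = D_1/(1+r)^1 + D_2/(1+r)^2 + D_3/(1+r)^3 + D_4/(1+r)^4 + TV/(1+r)^4
    = 4638.98290 + 4814.35399 + 4996.35477 + 5185.23587 + 74825.83427 = 94460.76179

€94460.76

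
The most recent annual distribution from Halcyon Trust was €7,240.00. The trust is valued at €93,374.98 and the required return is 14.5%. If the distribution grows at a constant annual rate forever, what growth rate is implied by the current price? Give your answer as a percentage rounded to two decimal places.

6.26%

P = D₀(1+g)/(r−g) ⇒ P(r−g) = D₀(1+g) ⇒ g(P+D₀) = P·r − D₀
g = (P·r − D₀)/(P + D₀) = (€93,374.98×0.145 − €7,240.00) / (€93,374.98 + €7,240.00) = 0.062609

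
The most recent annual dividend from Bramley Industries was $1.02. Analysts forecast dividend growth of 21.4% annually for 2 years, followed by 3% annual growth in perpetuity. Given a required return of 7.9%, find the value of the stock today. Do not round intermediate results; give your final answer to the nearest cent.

$29.58

D_1 = 1.23828
D_2 = 1.50327
Terminal value at year 2: TV = D_2×(1+g_2)/(r−g_2) = 1.54837/0.049 = 31.59939
P_0 = D_1/(1+r)^1 + D_2/(1+r)^2 + TV/(1+r)^2
    = 1.14762 + 1.29120 + 27.14162 = 29.58044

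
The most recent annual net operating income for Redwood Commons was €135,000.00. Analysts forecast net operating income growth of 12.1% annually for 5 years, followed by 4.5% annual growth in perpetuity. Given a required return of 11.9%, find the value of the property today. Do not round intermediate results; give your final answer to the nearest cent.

€2602144.68

D_1 = 151335.00000
D_2 = 169646.53500
D_3 = 190173.76573
D_4 = 213184.79139
D_5 = 238980.15115
Terminal value at year 5: TV = D_5×(1+g_2)/(r−g_2) = 249734.25795/0.074 = 3374787.26958
P_0 = D_1/(1+r)^1 + D_2/(1+r)^2 + D_3/(1+r)^3 + D_4/(1+r)^4 + D_5/(1+r)^5 + TV/(1+r)^5
    = 135241.28686 + 135483.00498 + 135725.15512 + 135967.73806 + 136210.75458 + 1923516.73691 = 2602144.67652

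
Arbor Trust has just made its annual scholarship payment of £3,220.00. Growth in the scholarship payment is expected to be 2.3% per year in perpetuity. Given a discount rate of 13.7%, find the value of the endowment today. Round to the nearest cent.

£28895.26

D₁ = D₀ × (1 + g) = £3,220.00 × 1.023 = £3,294.0600
Growing perpetuity: P = D₁ / (r − g) = £3,294.0600 / (0.137 − 0.023) = £28,895.26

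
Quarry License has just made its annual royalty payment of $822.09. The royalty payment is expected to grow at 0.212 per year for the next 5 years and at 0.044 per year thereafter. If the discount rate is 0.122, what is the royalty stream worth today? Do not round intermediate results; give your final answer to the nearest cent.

D_1 = 996.37308
D_2 = 1207.60417
D_3 = 1463.61626
D_4 = 1773.90290
D_5 = 2149.97032
Terminal value at year 5: TV = D_5×(1+g_2)/(r−g_2) = 2244.56901/0.078 = 28776.52582
P_0 = D_1/(1+r)^1 + D_2/(1+r)^2 + D_3/(1+r)^3 + D_4/(1+r)^4 + D_5/(1+r)^5 + TV/(1+r)^5
    = 888.03305 + 959.26565 + 1036.21209 + 1119.33070 + 1209.11659 + 16183.56051 = 21395.51858

$21395.52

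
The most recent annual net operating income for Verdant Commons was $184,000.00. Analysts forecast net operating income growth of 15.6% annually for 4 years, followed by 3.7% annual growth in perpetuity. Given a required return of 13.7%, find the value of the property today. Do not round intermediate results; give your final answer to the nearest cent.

$2806119.37

D_1 = 212704.00000
D_2 = 245885.82400
D_3 = 284244.01254
D_4 = 328586.07850
Terminal value at year 4: TV = D_4×(1+g_2)/(r−g_2) = 340743.76341/0.1 = 3407437.63405
P_0 = D_1/(1+r)^1 + D_2/(1+r)^2 + D_3/(1+r)^3 + D_4/(1+r)^4 + TV/(1+r)^4
    = 187074.75814 + 190200.89745 + 193379.27657 + 196610.76844 + 2038853.66867 = 2806119.36927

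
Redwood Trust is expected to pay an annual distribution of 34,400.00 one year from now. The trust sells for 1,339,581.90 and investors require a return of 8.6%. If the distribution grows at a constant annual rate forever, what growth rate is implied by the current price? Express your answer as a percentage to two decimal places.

P = D₁/(r−g) ⇒ g = r − D₁/P = 0.086 − 34,400.00/1,339,581.90 = 0.060320

6.03%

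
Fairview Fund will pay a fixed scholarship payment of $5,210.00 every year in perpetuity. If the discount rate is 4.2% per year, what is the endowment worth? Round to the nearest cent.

Level perpetuity: PV = C / r = $5,210.00 / 0.042 = $124,047.62

$124047.62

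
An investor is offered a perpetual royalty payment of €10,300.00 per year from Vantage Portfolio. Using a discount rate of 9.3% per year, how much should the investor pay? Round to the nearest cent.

€110752.69

Level perpetuity: PV = C / r = €10,300.00 / 0.093 = €110,752.69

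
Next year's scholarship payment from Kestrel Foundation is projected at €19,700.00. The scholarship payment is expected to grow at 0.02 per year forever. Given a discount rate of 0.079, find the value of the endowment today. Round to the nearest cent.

Growing perpetuity: P = D₁ / (r − g) = €19,700.0000 / (0.079 − 0.02) = €333,898.31

€333898.31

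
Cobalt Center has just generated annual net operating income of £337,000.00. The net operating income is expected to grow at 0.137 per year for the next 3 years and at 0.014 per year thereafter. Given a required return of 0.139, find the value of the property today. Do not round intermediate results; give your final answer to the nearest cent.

D_1 = 383169.00000
D_2 = 435663.15300
D_3 = 495349.00496
Terminal value at year 3: TV = D_3×(1+g_2)/(r−g_2) = 502283.89103/0.125 = 4018271.12824
P_0 = D_1/(1+r)^1 + D_2/(1+r)^2 + D_3/(1+r)^3 + TV/(1+r)^3
    = 336408.25285 + 335817.54477 + 335227.87393 + 2719368.51331 = 3726822.18486

£3726822.18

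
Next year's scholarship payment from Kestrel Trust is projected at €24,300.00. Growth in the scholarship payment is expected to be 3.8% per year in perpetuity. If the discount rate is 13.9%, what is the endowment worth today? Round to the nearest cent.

€240594.06

Growing perpetuity: P = D₁ / (r − g) = €24,300.0000 / (0.139 − 0.038) = €240,594.06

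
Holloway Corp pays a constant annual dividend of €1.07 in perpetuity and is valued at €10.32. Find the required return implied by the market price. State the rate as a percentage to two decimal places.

10.37%

P = C/r ⇒ r = C/P = €1.07/€10.32 = 0.103682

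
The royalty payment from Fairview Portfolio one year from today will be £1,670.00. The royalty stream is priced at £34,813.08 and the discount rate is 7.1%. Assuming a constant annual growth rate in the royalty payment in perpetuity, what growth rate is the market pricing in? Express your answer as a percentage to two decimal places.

P = D₁/(r−g) ⇒ g = r − D₁/P = 0.071 − £1,670.00/£34,813.08 = 0.023030

2.30%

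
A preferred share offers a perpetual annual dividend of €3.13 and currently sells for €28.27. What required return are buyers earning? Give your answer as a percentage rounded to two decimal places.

11.07%

P = C/r ⇒ r = C/P = €3.13/€28.27 = 0.110718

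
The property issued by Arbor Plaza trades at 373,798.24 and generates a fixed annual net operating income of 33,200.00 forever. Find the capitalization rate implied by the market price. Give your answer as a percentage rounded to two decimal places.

P = C/r ⇒ r = C/P = 33,200.00/373,798.24 = 0.088818

8.88%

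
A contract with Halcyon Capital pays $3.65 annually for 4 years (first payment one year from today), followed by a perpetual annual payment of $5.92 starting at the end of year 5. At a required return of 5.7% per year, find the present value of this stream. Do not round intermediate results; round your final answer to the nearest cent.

$95.94

PV of 4-year annuity: $3.65 × [1 − (1+0.057)^−4] / 0.057 = 12.73501
Perpetuity value at year 4: $5.92 / 0.057 = 103.85965
PV of perpetuity: 103.85965 / (1+0.057)^4 = 83.20452
Total PV = 12.73501 + 83.20452 = 95.93952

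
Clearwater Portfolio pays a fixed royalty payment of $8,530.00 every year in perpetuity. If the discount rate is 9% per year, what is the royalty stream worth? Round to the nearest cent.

Level perpetuity: PV = C / r = $8,530.00 / 0.09 = $94,777.78

$94777.78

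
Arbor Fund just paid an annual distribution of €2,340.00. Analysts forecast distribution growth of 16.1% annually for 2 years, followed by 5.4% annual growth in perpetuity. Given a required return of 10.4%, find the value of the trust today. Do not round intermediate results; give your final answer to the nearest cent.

€59600.94

D_1 = 2716.74000
D_2 = 3154.13514
Terminal value at year 2: TV = D_2×(1+g_2)/(r−g_2) = 3324.45844/0.05 = 66489.16875
P_0 = D_1/(1+r)^1 + D_2/(1+r)^2 + TV/(1+r)^2
    = 2460.81522 + 2587.86818 + 54552.26117 = 59600.94457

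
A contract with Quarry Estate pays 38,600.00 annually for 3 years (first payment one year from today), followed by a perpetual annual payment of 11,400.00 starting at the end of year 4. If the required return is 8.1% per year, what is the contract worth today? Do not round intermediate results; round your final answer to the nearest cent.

210711.49

PV of 3-year annuity: 38,600.00 × [1 − (1+0.081)^−3] / 0.081 = 99296.72313
Perpetuity value at year 3: 11,400.00 / 0.081 = 140740.74074
PV of perpetuity: 140740.74074 / (1+0.081)^3 = 111414.76552
Total PV = 99296.72313 + 111414.76552 = 210711.48864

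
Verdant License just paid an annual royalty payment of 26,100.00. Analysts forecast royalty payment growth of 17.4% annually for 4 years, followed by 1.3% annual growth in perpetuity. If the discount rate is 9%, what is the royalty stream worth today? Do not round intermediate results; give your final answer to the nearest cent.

D_1 = 30641.40000
D_2 = 35973.00360
D_3 = 42232.30623
D_4 = 49580.72751
Terminal value at year 4: TV = D_4×(1+g_2)/(r−g_2) = 50225.27697/0.077 = 652276.32425
P_0 = D_1/(1+r)^1 + D_2/(1+r)^2 + D_3/(1+r)^3 + D_4/(1+r)^4 + TV/(1+r)^4
    = 28111.37615 + 30277.75743 + 32611.08919 + 35124.23735 + 462088.99268 = 588213.45280

588213.45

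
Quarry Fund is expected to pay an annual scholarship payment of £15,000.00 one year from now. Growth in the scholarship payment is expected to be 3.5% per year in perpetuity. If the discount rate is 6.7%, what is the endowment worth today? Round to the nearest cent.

£468750.00

Growing perpetuity: P = D₁ / (r − g) = £15,000.0000 / (0.067 − 0.035) = £468,750.00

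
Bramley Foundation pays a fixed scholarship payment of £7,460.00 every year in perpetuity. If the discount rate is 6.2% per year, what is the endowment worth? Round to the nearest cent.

Level perpetuity: PV = C / r = £7,460.00 / 0.062 = £120,322.58

£120322.58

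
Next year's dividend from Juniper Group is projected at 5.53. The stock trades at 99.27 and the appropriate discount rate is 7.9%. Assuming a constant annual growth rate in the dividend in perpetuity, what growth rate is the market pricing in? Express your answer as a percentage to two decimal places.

2.33%

P = D₁/(r−g) ⇒ g = r − D₁/P = 0.079 − 5.53/99.27 = 0.023293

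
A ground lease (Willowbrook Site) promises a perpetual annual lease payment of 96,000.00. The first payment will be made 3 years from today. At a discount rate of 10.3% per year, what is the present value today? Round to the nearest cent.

Value at end of year 2: C / r = 96,000.00 / 0.103 = 932,038.8350
Discount to today: PV = 932,038.8350 / (1 + 0.103)^2 = 932,038.8350 / 1.216609 = 766,095.63

766095.63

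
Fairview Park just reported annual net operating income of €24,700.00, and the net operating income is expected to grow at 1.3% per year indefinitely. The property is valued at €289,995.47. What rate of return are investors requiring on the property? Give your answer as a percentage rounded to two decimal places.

9.93%

D₁ = €24,700.00 × 1.013 = €25,021.1000
P = D₁/(r − g) ⇒ r = D₁/P + g = €25,021.1000/€289,995.47 + 0.013 = 0.086281 + 0.013 = 0.099281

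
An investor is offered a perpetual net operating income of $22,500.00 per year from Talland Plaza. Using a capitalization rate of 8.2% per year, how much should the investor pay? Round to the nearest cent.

$274390.24

Level perpetuity: PV = C / r = $22,500.00 / 0.082 = $274,390.24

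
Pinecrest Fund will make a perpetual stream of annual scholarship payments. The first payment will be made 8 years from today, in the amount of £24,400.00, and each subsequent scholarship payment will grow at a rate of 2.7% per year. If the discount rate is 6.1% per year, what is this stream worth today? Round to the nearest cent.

£474136.32

Value at end of year 7: C₁ / (r − g) = £24,400.00 / (0.061 − 0.027) = £717,647.0588
Discount to today: PV = £717,647.0588 / (1 + 0.061)^7 = £717,647.0588 / 1.513588 = £474,136.32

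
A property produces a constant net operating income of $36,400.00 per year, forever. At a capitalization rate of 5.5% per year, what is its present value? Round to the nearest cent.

Level perpetuity: PV = C / r = $36,400.00 / 0.055 = $661,818.18

$661818.18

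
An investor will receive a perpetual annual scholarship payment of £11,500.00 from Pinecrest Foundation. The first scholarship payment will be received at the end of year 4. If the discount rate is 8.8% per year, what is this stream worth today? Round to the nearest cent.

Value at end of year 3: C / r = £11,500.00 / 0.088 = £130,681.8182
Discount to today: PV = £130,681.8182 / (1 + 0.088)^3 = £130,681.8182 / 1.287913 = £101,467.86

£101467.86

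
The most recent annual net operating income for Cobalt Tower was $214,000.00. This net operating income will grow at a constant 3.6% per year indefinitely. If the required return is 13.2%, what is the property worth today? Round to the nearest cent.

$2309416.67

D₁ = D₀ × (1 + g) = $214,000.00 × 1.036 = $221,704.0000
Growing perpetuity: P = D₁ / (r − g) = $221,704.0000 / (0.132 − 0.036) = $2,309,416.67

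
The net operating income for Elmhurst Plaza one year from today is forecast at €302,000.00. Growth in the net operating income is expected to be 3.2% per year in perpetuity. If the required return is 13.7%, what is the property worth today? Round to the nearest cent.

Growing perpetuity: P = D₁ / (r − g) = €302,000.0000 / (0.137 − 0.032) = €2,876,190.48

€2876190.48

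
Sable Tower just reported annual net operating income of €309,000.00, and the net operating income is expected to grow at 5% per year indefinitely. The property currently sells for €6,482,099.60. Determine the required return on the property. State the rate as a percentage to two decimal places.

D₁ = €309,000.00 × 1.05 = €324,450.0000
P = D₁/(r − g) ⇒ r = D₁/P + g = €324,450.0000/€6,482,099.60 + 0.05 = 0.050053 + 0.05 = 0.100053

10.01%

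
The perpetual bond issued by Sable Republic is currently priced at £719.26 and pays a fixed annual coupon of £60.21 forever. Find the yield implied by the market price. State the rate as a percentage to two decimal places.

8.37%

P = C/r ⇒ r = C/P = £60.21/£719.26 = 0.083711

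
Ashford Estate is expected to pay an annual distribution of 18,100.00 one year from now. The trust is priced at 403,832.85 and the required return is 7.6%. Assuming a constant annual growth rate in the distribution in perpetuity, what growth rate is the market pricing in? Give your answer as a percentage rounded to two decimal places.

3.12%

P = D₁/(r−g) ⇒ g = r − D₁/P = 0.076 − 18,100.00/403,832.85 = 0.031179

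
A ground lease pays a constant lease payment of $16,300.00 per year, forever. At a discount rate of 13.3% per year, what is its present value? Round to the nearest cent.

$122556.39

Level perpetuity: PV = C / r = $16,300.00 / 0.133 = $122,556.39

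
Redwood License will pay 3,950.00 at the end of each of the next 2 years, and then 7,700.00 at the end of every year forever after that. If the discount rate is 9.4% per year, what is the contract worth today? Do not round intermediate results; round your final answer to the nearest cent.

75353.84

PV of 2-year annuity: 3,950.00 × [1 − (1+0.094)^−2] / 0.094 = 6910.97193
Perpetuity value at year 2: 7,700.00 / 0.094 = 81914.89362
PV of perpetuity: 81914.89362 / (1+0.094)^2 = 68442.87239
Total PV = 6910.97193 + 68442.87239 = 75353.84432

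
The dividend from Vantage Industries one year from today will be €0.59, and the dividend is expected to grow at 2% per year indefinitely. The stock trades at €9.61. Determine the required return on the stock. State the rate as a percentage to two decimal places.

8.14%

P = D₁/(r − g) ⇒ r = D₁/P + g = €0.5900/€9.61 + 0.02 = 0.061394 + 0.02 = 0.081394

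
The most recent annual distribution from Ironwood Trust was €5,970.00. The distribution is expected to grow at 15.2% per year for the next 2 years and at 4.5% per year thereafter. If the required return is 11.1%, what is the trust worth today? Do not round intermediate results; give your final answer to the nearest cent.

€114239.45

D_1 = 6877.44000
D_2 = 7922.81088
Terminal value at year 2: TV = D_2×(1+g_2)/(r−g_2) = 8279.33737/0.066 = 125444.50560
P_0 = D_1/(1+r)^1 + D_2/(1+r)^2 + TV/(1+r)^2
    = 6190.31503 + 6418.76050 + 101630.37459 = 114239.45013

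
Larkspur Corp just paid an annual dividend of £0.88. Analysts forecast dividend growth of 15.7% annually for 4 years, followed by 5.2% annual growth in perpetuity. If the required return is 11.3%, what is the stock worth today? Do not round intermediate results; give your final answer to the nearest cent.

D_1 = 1.01816
D_2 = 1.17801
D_3 = 1.36296
D_4 = 1.57694
Terminal value at year 4: TV = D_4×(1+g_2)/(r−g_2) = 1.65894/0.061 = 27.19581
P_0 = D_1/(1+r)^1 + D_2/(1+r)^2 + D_3/(1+r)^3 + D_4/(1+r)^4 + TV/(1+r)^4
    = 0.91479 + 0.95095 + 0.98855 + 1.02763 + 17.72235 = 21.60427

£21.60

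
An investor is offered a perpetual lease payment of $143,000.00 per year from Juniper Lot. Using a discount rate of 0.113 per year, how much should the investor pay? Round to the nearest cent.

Level perpetuity: PV = C / r = $143,000.00 / 0.113 = $1,265,486.73

$1265486.73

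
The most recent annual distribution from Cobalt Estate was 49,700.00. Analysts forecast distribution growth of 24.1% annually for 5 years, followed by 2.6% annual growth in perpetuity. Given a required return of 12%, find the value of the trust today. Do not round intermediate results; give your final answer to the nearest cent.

1247658.12

D_1 = 61677.70000
D_2 = 76542.02570
D_3 = 94988.65389
D_4 = 117880.91948
D_5 = 146290.22108
Terminal value at year 5: TV = D_5×(1+g_2)/(r−g_2) = 150093.76683/0.094 = 1596742.20027
P_0 = D_1/(1+r)^1 + D_2/(1+r)^2 + D_3/(1+r)^3 + D_4/(1+r)^4 + D_5/(1+r)^5 + TV/(1+r)^5
    = 55069.37500 + 61018.83426 + 67611.04761 + 74915.45543 + 83009.00017 + 906034.40609 = 1247658.11856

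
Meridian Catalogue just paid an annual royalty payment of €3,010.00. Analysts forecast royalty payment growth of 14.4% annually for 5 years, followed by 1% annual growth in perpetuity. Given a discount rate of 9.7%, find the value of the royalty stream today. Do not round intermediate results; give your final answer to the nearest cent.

D_1 = 3443.44000
D_2 = 3939.29536
D_3 = 4506.55389
D_4 = 5155.49765
D_5 = 5897.88931
Terminal value at year 5: TV = D_5×(1+g_2)/(r−g_2) = 5956.86821/0.087 = 68469.74951
P_0 = D_1/(1+r)^1 + D_2/(1+r)^2 + D_3/(1+r)^3 + D_4/(1+r)^4 + D_5/(1+r)^5 + TV/(1+r)^5
    = 3138.96080 + 3273.44682 + 3413.69477 + 3559.95152 + 3712.47451 + 43098.84197 = 60197.37037

€60197.37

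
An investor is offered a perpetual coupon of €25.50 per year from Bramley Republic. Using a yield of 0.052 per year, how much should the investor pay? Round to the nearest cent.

€490.38

Level perpetuity: PV = C / r = €25.50 / 0.052 = €490.38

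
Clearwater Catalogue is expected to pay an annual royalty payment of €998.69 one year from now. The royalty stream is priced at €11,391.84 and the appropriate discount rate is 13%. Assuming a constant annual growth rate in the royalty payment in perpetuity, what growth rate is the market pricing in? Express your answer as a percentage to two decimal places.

4.23%

P = D₁/(r−g) ⇒ g = r − D₁/P = 0.13 − €998.69/€11,391.84 = 0.042333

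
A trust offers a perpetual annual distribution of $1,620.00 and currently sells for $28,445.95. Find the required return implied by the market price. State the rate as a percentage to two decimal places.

5.70%

P = C/r ⇒ r = C/P = $1,620.00/$28,445.95 = 0.056950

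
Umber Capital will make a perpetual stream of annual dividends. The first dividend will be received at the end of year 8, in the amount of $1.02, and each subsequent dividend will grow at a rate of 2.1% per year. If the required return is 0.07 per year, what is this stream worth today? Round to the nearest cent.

Value at end of year 7: C₁ / (r − g) = $1.02 / (0.07 − 0.021) = $20.8163
Discount to today: PV = $20.8163 / (1 + 0.07)^7 = $20.8163 / 1.605781 = $12.96

$12.96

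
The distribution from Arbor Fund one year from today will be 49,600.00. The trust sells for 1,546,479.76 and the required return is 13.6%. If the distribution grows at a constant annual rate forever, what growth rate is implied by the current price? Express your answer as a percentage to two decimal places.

10.39%

P = D₁/(r−g) ⇒ g = r − D₁/P = 0.136 − 49,600.00/1,546,479.76 = 0.103927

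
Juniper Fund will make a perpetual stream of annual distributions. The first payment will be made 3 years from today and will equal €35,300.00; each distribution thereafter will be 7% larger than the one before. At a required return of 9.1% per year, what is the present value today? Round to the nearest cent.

Value at end of year 2: C₁ / (r − g) = €35,300.00 / (0.091 − 0.07) = €1,680,952.3810
Discount to today: PV = €1,680,952.3810 / (1 + 0.091)^2 = €1,680,952.3810 / 1.190281 = €1,412,231.55

€1412231.55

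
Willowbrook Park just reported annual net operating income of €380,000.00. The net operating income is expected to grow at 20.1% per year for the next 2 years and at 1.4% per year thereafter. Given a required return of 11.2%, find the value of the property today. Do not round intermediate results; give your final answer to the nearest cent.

D_1 = 456380.00000
D_2 = 548112.38000
Terminal value at year 2: TV = D_2×(1+g_2)/(r−g_2) = 555785.95332/0.098 = 5671285.23796
P_0 = D_1/(1+r)^1 + D_2/(1+r)^2 + TV/(1+r)^2
    = 410413.66906 + 443261.52567 + 4586399.86766 = 5440075.06240

€5440075.06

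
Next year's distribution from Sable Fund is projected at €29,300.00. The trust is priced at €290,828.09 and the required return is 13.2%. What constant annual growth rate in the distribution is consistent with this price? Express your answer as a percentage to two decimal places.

P = D₁/(r−g) ⇒ g = r − D₁/P = 0.132 − €29,300.00/€290,828.09 = 0.031253

3.13%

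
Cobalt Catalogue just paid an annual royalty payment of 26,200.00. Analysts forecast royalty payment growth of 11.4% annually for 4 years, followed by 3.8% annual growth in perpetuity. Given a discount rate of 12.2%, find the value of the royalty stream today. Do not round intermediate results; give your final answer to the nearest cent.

D_1 = 29186.80000
D_2 = 32514.09520
D_3 = 36220.70205
D_4 = 40349.86209
Terminal value at year 4: TV = D_4×(1+g_2)/(r−g_2) = 41883.15685/0.084 = 498609.01007
P_0 = D_1/(1+r)^1 + D_2/(1+r)^2 + D_3/(1+r)^3 + D_4/(1+r)^4 + TV/(1+r)^4
    = 26013.19073 + 25827.71344 + 25643.55862 + 25460.71684 + 314621.71527 = 417566.89490

417566.89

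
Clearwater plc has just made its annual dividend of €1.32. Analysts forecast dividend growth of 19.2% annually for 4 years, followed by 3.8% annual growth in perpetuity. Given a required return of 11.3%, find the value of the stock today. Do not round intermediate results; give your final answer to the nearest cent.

€30.32

D_1 = 1.57344
D_2 = 1.87554
D_3 = 2.23564
D_4 = 2.66489
Terminal value at year 4: TV = D_4×(1+g_2)/(r−g_2) = 2.76615/0.075 = 36.88205
P_0 = D_1/(1+r)^1 + D_2/(1+r)^2 + D_3/(1+r)^3 + D_4/(1+r)^4 + TV/(1+r)^4
    = 1.41369 + 1.51404 + 1.62150 + 1.73659 + 24.03446 = 30.32028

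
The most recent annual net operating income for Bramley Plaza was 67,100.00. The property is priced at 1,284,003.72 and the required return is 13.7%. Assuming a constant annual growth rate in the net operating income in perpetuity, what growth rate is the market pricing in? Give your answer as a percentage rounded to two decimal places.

P = D₀(1+g)/(r−g) ⇒ P(r−g) = D₀(1+g) ⇒ g(P+D₀) = P·r − D₀
g = (P·r − D₀)/(P + D₀) = (1,284,003.72×0.137 − 67,100.00) / (1,284,003.72 + 67,100.00) = 0.080533

8.05%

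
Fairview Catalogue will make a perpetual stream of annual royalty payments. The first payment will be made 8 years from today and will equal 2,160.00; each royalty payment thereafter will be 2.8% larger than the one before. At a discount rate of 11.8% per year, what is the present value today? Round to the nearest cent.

10993.06

Value at end of year 7: C₁ / (r − g) = 2,160.00 / (0.118 − 0.028) = 24,000.0000
Discount to today: PV = 24,000.0000 / (1 + 0.118)^7 = 24,000.0000 / 2.183195 = 10,993.06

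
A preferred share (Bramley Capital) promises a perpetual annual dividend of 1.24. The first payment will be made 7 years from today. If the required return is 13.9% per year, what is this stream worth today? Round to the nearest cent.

4.09

Value at end of year 6: C / r = 1.24 / 0.139 = 8.9209
Discount to today: PV = 8.9209 / (1 + 0.139)^6 = 8.9209 / 2.183445 = 4.09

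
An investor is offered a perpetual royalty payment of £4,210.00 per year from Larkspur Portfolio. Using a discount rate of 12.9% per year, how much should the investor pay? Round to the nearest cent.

£32635.66

Level perpetuity: PV = C / r = £4,210.00 / 0.129 = £32,635.66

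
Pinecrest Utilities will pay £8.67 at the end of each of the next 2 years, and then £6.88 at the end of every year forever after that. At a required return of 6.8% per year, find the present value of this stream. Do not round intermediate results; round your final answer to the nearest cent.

PV of 2-year annuity: £8.67 × [1 − (1+0.068)^−2] / 0.068 = 15.71908
Perpetuity value at year 2: £6.88 / 0.068 = 101.17647
PV of perpetuity: 101.17647 / (1+0.068)^2 = 88.70274
Total PV = 15.71908 + 88.70274 = 104.42182

£104.42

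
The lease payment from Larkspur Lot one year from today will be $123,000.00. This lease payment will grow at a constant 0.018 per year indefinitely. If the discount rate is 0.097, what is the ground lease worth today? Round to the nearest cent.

$1556962.03

Growing perpetuity: P = D₁ / (r − g) = $123,000.0000 / (0.097 − 0.018) = $1,556,962.03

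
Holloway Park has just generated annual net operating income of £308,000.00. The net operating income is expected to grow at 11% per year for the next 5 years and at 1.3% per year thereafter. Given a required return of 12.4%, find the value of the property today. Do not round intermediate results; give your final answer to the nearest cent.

D_1 = 341880.00000
D_2 = 379486.80000
D_3 = 421230.34800
D_4 = 467565.68628
D_5 = 518997.91177
Terminal value at year 5: TV = D_5×(1+g_2)/(r−g_2) = 525744.88462/0.111 = 4736440.40202
P_0 = D_1/(1+r)^1 + D_2/(1+r)^2 + D_3/(1+r)^3 + D_4/(1+r)^4 + D_5/(1+r)^5 + TV/(1+r)^5
    = 304163.70107 + 300375.18522 + 296633.85729 + 292939.12953 + 289290.42151 + 2640100.87377 = 4123503.16839

£4123503.17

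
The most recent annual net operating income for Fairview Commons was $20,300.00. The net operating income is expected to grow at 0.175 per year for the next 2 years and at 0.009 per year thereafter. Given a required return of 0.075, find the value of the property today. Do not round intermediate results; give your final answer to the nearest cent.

$417208.63

D_1 = 23852.50000
D_2 = 28026.68750
Terminal value at year 2: TV = D_2×(1+g_2)/(r−g_2) = 28278.92769/0.066 = 428468.60133
P_0 = D_1/(1+r)^1 + D_2/(1+r)^2 + TV/(1+r)^2
    = 22188.37209 + 24252.40671 + 370767.85404 = 417208.63284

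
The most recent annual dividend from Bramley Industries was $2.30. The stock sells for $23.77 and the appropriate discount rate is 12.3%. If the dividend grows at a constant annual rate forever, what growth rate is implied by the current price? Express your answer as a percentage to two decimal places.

2.39%

P = D₀(1+g)/(r−g) ⇒ P(r−g) = D₀(1+g) ⇒ g(P+D₀) = P·r − D₀
g = (P·r − D₀)/(P + D₀) = ($23.77×0.123 − $2.30) / ($23.77 + $2.30) = 0.023924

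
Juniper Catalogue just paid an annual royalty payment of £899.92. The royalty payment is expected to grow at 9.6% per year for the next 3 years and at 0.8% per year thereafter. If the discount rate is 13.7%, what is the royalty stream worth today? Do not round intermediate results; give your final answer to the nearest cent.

£8808.02

D_1 = 986.31232
D_2 = 1080.99830
D_3 = 1184.77414
Terminal value at year 3: TV = D_3×(1+g_2)/(r−g_2) = 1194.25233/0.129 = 9257.77002
P_0 = D_1/(1+r)^1 + D_2/(1+r)^2 + D_3/(1+r)^3 + TV/(1+r)^3
    = 867.46906 + 836.18829 + 806.03550 + 6298.32394 = 8808.01680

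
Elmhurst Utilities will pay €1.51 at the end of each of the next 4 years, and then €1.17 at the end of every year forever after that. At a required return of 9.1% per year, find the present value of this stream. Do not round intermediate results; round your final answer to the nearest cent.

PV of 4-year annuity: €1.51 × [1 − (1+0.091)^−4] / 0.091 = 4.88126
Perpetuity value at year 4: €1.17 / 0.091 = 12.85714
PV of perpetuity: 12.85714 / (1+0.091)^4 = 9.07498
Total PV = 4.88126 + 9.07498 = 13.95623

€13.96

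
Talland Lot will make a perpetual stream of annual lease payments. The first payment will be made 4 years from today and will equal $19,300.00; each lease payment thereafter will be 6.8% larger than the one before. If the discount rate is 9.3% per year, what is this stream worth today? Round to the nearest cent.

$591230.48

Value at end of year 3: C₁ / (r − g) = $19,300.00 / (0.093 − 0.068) = $772,000.0000
Discount to today: PV = $772,000.0000 / (1 + 0.093)^3 = $772,000.0000 / 1.305751 = $591,230.48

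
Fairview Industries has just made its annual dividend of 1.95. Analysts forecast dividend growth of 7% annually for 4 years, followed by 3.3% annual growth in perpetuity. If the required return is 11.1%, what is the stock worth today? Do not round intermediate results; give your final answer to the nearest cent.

29.33

D_1 = 2.08650
D_2 = 2.23256
D_3 = 2.38883
D_4 = 2.55605
Terminal value at year 4: TV = D_4×(1+g_2)/(r−g_2) = 2.64040/0.078 = 33.85131
P_0 = D_1/(1+r)^1 + D_2/(1+r)^2 + D_3/(1+r)^3 + D_4/(1+r)^4 + TV/(1+r)^4
    = 1.87804 + 1.80873 + 1.74198 + 1.67770 + 22.21873 = 29.32518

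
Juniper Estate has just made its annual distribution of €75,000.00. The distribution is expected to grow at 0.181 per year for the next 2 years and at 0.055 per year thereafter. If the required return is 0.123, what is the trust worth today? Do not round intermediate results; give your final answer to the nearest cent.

€1448721.58

D_1 = 88575.00000
D_2 = 104607.07500
Terminal value at year 2: TV = D_2×(1+g_2)/(r−g_2) = 110360.46412/0.068 = 1622948.00184
P_0 = D_1/(1+r)^1 + D_2/(1+r)^2 + TV/(1+r)^2
    = 78873.55298 + 82947.16480 + 1286900.86568 = 1448721.58347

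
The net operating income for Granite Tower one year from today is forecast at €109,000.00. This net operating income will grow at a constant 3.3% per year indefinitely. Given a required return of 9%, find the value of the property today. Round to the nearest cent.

Growing perpetuity: P = D₁ / (r − g) = €109,000.0000 / (0.09 − 0.033) = €1,912,280.70

€1912280.70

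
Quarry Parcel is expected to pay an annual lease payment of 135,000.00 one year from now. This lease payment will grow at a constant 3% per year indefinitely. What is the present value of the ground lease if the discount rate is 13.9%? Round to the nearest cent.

1238532.11

Growing perpetuity: P = D₁ / (r − g) = 135,000.0000 / (0.139 − 0.03) = 1,238,532.11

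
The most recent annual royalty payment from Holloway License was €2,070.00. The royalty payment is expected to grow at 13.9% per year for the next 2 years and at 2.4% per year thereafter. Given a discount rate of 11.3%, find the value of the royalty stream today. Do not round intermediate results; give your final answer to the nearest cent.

€29228.55

D_1 = 2357.73000
D_2 = 2685.45447
Terminal value at year 2: TV = D_2×(1+g_2)/(r−g_2) = 2749.90538/0.089 = 30897.81323
P_0 = D_1/(1+r)^1 + D_2/(1+r)^2 + TV/(1+r)^2
    = 2118.35580 + 2167.84120 + 24942.35263 = 29228.54962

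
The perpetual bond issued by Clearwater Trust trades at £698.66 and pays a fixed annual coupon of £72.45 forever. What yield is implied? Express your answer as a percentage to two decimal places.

P = C/r ⇒ r = C/P = £72.45/£698.66 = 0.103699

10.37%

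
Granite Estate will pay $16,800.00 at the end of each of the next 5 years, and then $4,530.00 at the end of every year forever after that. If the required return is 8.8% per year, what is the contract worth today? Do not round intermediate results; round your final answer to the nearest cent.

PV of 5-year annuity: $16,800.00 × [1 − (1+0.088)^−5] / 0.088 = 65686.65931
Perpetuity value at year 5: $4,530.00 / 0.088 = 51477.27273
PV of perpetuity: 51477.27273 / (1+0.088)^5 = 33765.33423
Total PV = 65686.65931 + 33765.33423 = 99451.99354

$99451.99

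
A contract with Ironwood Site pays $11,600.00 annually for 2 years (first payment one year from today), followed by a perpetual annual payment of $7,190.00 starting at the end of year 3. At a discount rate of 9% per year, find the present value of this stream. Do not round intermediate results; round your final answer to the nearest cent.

$87646.57

PV of 2-year annuity: $11,600.00 × [1 − (1+0.09)^−2] / 0.09 = 20405.68976
Perpetuity value at year 2: $7,190.00 / 0.09 = 79888.88889
PV of perpetuity: 79888.88889 / (1+0.09)^2 = 67240.87946
Total PV = 20405.68976 + 67240.87946 = 87646.56922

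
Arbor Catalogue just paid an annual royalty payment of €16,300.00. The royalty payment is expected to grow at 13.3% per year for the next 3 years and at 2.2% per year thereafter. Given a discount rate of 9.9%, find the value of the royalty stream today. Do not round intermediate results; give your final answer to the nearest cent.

€289040.98

D_1 = 18467.90000
D_2 = 20924.13070
D_3 = 23707.04008
Terminal value at year 3: TV = D_3×(1+g_2)/(r−g_2) = 24228.59496/0.077 = 314657.07747
P_0 = D_1/(1+r)^1 + D_2/(1+r)^2 + D_3/(1+r)^3 + TV/(1+r)^3
    = 16804.27662 + 17324.15414 + 17860.11524 + 237052.43860 = 289040.98460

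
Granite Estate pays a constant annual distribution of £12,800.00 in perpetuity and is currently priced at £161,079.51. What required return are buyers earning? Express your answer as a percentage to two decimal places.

7.95%

P = C/r ⇒ r = C/P = £12,800.00/£161,079.51 = 0.079464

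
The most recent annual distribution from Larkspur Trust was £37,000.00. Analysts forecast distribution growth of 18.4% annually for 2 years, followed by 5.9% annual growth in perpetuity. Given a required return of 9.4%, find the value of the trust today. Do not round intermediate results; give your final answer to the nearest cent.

D_1 = 43808.00000
D_2 = 51868.67200
Terminal value at year 2: TV = D_2×(1+g_2)/(r−g_2) = 54928.92365/0.035 = 1569397.81851
P_0 = D_1/(1+r)^1 + D_2/(1+r)^2 + TV/(1+r)^2
    = 40043.87569 + 43338.16162 + 1311288.94729 = 1394670.98459

£1394670.98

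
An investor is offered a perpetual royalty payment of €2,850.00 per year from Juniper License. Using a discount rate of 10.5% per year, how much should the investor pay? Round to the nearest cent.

Level perpetuity: PV = C / r = €2,850.00 / 0.105 = €27,142.86

€27142.86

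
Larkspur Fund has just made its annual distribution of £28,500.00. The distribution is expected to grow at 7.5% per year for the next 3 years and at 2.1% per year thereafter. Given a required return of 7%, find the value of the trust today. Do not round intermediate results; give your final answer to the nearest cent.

D_1 = 30637.50000
D_2 = 32935.31250
D_3 = 35405.46094
Terminal value at year 3: TV = D_3×(1+g_2)/(r−g_2) = 36148.97562/0.049 = 737734.19627
P_0 = D_1/(1+r)^1 + D_2/(1+r)^2 + D_3/(1+r)^3 + TV/(1+r)^3
    = 28633.17757 + 28766.97747 + 28901.40259 + 602210.85812 = 688512.41575

£688512.42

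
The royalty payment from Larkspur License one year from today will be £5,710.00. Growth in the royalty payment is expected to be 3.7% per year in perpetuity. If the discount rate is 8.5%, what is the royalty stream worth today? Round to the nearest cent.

£118958.33

Growing perpetuity: P = D₁ / (r − g) = £5,710.0000 / (0.085 − 0.037) = £118,958.33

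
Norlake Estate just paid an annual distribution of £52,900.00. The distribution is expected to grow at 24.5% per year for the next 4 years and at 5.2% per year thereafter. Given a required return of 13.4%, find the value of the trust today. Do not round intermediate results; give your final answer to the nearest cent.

£1254715.03

D_1 = 65860.50000
D_2 = 81996.32250
D_3 = 102085.42151
D_4 = 127096.34978
Terminal value at year 4: TV = D_4×(1+g_2)/(r−g_2) = 133705.35997/0.082 = 1630553.17039
P_0 = D_1/(1+r)^1 + D_2/(1+r)^2 + D_3/(1+r)^3 + D_4/(1+r)^4 + TV/(1+r)^4
    = 58078.04233 + 63762.93007 + 70004.27508 + 76856.54539 + 986013.24083 = 1254715.03369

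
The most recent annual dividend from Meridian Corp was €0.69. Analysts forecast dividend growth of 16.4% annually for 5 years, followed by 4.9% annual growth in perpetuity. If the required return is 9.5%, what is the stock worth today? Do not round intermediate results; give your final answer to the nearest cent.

D_1 = 0.80316
D_2 = 0.93488
D_3 = 1.08820
D_4 = 1.26666
D_5 = 1.47440
Terminal value at year 5: TV = D_5×(1+g_2)/(r−g_2) = 1.54664/0.046 = 33.62263
P_0 = D_1/(1+r)^1 + D_2/(1+r)^2 + D_3/(1+r)^3 + D_4/(1+r)^4 + D_5/(1+r)^5 + TV/(1+r)^5
    = 0.73348 + 0.77970 + 0.82883 + 0.88106 + 0.93658 + 21.35802 = 25.51767

€25.52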